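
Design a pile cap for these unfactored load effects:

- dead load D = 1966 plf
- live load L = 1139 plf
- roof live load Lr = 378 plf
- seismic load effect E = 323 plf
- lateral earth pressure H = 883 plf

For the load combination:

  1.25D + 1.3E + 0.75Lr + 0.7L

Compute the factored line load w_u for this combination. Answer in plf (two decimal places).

1.25(1966) + 1.3(323) + 0.75(378) + 0.7(1139) = 2457.50 + 419.90 + 283.50 + 797.30 = 3958.20
w_u = 3958.20 plf.

3958.20 plf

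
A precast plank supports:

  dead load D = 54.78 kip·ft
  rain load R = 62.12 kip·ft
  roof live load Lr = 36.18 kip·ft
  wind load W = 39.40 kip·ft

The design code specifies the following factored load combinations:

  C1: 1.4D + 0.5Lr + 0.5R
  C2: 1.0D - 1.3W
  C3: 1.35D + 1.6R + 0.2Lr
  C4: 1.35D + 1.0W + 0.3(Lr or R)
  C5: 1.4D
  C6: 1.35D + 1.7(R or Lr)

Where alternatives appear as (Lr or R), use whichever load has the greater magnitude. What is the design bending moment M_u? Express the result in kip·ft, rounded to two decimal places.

(Lr or R) → R = 62.12 kip·ft; (R or Lr) → R = 62.12 kip·ft.
C1: 1.4(54.78) + 0.5(36.18) + 0.5(62.12) = 76.69 + 18.09 + 31.06 = 125.84
C2: 1.0(54.78) - 1.3(39.40) = 54.78 - 51.22 = 3.56
C3: 1.35(54.78) + 1.6(62.12) + 0.2(36.18) = 73.95 + 99.39 + 7.24 = 180.58
C4: 1.35(54.78) + 1.0(39.40) + 0.3(62.12) = 73.95 + 39.40 + 18.64 = 131.99
C5: 1.4(54.78) = 76.69
C6: 1.35(54.78) + 1.7(62.12) = 179.56
Maximum is from combination 3.

180.58 kip·ft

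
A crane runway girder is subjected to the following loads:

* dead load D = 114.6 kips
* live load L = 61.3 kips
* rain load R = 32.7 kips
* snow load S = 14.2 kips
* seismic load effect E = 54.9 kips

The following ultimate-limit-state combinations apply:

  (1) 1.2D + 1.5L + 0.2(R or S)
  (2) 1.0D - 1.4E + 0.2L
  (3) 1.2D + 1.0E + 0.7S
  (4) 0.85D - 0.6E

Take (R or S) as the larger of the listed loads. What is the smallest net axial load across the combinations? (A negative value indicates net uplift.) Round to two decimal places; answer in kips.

(R or S) → R = 32.7 kips.
(1) 1.2(114.6) + 1.5(61.3) + 0.2(32.7) = 236.01
(2) 1.0(114.6) - 1.4(54.9) + 0.2(61.3) = 50.00
(3) 1.2(114.6) + 1.0(54.9) + 0.7(14.2) = 202.36
(4) 0.85(114.6) - 0.6(54.9) = 64.47
Combination 2 gives the minimum: 50.00 kips.

50.00 kips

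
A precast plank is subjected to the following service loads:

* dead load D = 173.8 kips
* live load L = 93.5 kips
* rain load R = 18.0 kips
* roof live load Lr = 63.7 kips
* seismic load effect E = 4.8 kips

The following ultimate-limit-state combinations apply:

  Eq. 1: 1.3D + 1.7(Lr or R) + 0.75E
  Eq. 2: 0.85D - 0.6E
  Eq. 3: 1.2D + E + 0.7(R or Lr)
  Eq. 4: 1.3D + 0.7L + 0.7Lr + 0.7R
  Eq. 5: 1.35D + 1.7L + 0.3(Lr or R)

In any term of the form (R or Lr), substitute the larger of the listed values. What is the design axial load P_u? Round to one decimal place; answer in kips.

(Lr or R) → Lr = 63.7 kips; (R or Lr) → Lr = 63.7 kips.
Eq. 1: 1.3(173.8) + 1.7(63.7) + 0.75(4.8) = 225.9 + 108.3 + 3.6 = 337.8
Eq. 2: 0.85(173.8) - 0.6(4.8) = 144.9
Eq. 3: 1.2(173.8) + 1.0(4.8) + 0.7(63.7) = 208.6 + 4.8 + 44.6 = 258.0
Eq. 4: 1.3(173.8) + 0.7(93.5) + 0.7(63.7) + 0.7(18.0) = 225.9 + 65.5 + 44.6 + 12.6 = 348.6
Eq. 5: 1.35(173.8) + 1.7(93.5) + 0.3(63.7) = 234.6 + 159.0 + 19.1 = 412.7
The controlling combination is 5, giving 412.7 kips.

412.7 kips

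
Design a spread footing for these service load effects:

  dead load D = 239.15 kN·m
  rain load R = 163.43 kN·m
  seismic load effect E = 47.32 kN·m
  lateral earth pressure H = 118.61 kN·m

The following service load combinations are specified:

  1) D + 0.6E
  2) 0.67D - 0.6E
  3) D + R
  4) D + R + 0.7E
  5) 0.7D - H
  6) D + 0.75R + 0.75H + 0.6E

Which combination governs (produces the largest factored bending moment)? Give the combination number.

Combination 6

1) 1.0(239.15) + 0.6(47.32) = 267.54
2) 0.67(239.15) - 0.6(47.32) = 131.84
3) 1.0(239.15) + 1.0(163.43) = 402.58
4) 1.0(239.15) + 1.0(163.43) + 0.7(47.32) = 435.70
5) 0.7(239.15) - 1.0(118.61) = 48.80
6) 1.0(239.15) + 0.75(163.43) + 0.75(118.61) + 0.6(47.32) = 479.07
The largest value is 479.07 kN·m from combination 6.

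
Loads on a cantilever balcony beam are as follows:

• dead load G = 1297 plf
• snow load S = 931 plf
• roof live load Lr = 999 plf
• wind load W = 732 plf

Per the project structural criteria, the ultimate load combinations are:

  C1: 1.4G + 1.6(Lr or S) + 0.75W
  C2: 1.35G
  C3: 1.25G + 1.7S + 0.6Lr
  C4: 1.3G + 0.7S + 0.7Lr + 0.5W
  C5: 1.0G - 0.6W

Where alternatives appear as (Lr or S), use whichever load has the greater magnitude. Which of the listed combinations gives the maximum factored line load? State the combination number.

(Lr or S) → Lr = 999 plf.
C1: 1.4(1297) + 1.6(999) + 0.75(732) = 3963.2
C2: 1.35(1297) = 1751.0
C3: 1.25(1297) + 1.7(931) + 0.6(999) = 3803.4
C4: 1.3(1297) + 0.7(931) + 0.7(999) + 0.5(732) = 3403.1
C5: 1.0(1297) - 0.6(732) = 857.8
The largest value is 3963.2 plf from combination 1.

Combination 1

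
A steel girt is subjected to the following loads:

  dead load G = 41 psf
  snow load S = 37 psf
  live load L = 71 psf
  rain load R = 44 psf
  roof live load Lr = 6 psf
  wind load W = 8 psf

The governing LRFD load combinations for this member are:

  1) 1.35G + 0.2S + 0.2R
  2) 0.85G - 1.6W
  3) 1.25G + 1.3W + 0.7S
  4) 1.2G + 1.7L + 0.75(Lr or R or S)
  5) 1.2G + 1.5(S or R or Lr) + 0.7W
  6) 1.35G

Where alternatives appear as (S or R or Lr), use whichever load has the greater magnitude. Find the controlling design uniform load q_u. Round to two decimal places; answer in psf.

202.90 psf

(Lr or R or S) → R = 44 psf; (S or R or Lr) → R = 44 psf.
1) 1.35(41) + 0.2(37) + 0.2(44) = 55.35 + 7.40 + 8.80 = 71.55
2) 0.85(41) - 1.6(8) = 34.85 - 12.80 = 22.05
3) 1.25(41) + 1.3(8) + 0.7(37) = 51.25 + 10.40 + 25.90 = 87.55
4) 1.2(41) + 1.7(71) + 0.75(44) = 49.20 + 120.70 + 33.00 = 202.90
5) 1.2(41) + 1.5(44) + 0.7(8) = 49.20 + 66.00 + 5.60 = 120.80
6) 1.35(41) = 55.35
Maximum is from combination 4.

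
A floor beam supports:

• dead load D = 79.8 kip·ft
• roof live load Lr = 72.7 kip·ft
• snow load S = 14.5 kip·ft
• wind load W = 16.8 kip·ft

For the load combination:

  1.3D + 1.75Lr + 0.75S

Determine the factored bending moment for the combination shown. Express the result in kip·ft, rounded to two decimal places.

241.84 kip·ft

1.3(79.8) + 1.75(72.7) + 0.75(14.5) = 241.84
M_u = 241.84 kip·ft.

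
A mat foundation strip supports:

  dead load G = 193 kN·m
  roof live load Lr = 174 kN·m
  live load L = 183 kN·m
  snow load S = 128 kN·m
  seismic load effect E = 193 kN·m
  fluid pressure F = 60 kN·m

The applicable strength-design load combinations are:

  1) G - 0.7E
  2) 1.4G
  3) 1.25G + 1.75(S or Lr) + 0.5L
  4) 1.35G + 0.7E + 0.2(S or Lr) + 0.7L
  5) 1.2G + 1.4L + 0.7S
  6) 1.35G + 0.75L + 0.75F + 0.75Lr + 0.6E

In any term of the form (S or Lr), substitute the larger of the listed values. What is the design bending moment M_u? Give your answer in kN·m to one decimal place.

689.1 kN·m

(S or Lr) → Lr = 174 kN·m.
1) 1.0(193) - 0.7(193) = 57.9
2) 1.4(193) = 270.2
3) 1.25(193) + 1.75(174) + 0.5(183) = 637.3
4) 1.35(193) + 0.7(193) + 0.2(174) + 0.7(183) = 558.6
5) 1.2(193) + 1.4(183) + 0.7(128) = 577.4
6) 1.35(193) + 0.75(183) + 0.75(60) + 0.75(174) + 0.6(193) = 689.1
Maximum is from combination 6.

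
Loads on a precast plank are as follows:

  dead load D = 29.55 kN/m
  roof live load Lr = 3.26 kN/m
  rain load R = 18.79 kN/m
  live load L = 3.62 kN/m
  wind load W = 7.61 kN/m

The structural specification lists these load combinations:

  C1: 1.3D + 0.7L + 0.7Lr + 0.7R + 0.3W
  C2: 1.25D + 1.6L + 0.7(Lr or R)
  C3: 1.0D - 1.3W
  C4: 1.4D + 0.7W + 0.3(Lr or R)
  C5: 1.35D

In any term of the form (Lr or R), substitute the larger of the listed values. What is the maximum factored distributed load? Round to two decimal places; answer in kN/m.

58.67 kN/m

(Lr or R) → R = 18.79 kN/m.
C1: 1.3(29.55) + 0.7(3.62) + 0.7(3.26) + 0.7(18.79) + 0.3(7.61) = 58.67
C2: 1.25(29.55) + 1.6(3.62) + 0.7(18.79) = 36.94 + 5.79 + 13.15 = 55.88
C3: 1.0(29.55) - 1.3(7.61) = 29.55 - 9.89 = 19.66
C4: 1.4(29.55) + 0.7(7.61) + 0.3(18.79) = 52.33
C5: 1.35(29.55) = 39.89
Combination 1 governs: w_u = 58.67 kN/m.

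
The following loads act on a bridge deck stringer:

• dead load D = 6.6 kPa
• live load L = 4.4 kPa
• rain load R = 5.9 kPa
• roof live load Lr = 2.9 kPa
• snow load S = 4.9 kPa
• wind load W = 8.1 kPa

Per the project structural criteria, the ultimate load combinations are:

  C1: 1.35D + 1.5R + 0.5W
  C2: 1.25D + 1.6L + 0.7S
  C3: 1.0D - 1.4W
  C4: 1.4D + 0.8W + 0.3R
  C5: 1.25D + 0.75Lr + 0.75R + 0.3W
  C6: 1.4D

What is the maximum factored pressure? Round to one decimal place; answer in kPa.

21.8 kPa

C1: 1.35(6.6) + 1.5(5.9) + 0.5(8.1) = 21.8
C2: 1.25(6.6) + 1.6(4.4) + 0.7(4.9) = 18.7
C3: 1.0(6.6) - 1.4(8.1) = -4.7
C4: 1.4(6.6) + 0.8(8.1) + 0.3(5.9) = 17.5
C5: 1.25(6.6) + 0.75(2.9) + 0.75(5.9) + 0.3(8.1) = 17.3
C6: 1.4(6.6) = 9.2
Maximum is from combination 1.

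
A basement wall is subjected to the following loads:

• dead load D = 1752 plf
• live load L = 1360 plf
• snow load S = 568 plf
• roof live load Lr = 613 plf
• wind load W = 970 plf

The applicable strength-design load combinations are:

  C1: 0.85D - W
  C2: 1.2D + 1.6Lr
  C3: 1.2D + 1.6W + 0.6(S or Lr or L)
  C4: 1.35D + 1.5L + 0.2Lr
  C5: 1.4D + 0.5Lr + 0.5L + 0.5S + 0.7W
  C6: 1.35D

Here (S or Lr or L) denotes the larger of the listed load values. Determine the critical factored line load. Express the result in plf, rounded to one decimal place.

4527.8 plf

(S or Lr or L) → L = 1360 plf.
C1: 0.85(1752) - 1.0(970) = 1489.2 - 970.0 = 519.2
C2: 1.2(1752) + 1.6(613) = 2102.4 + 980.8 = 3083.2
C3: 1.2(1752) + 1.6(970) + 0.6(1360) = 2102.4 + 1552.0 + 816.0 = 4470.4
C4: 1.35(1752) + 1.5(1360) + 0.2(613) = 2365.2 + 2040.0 + 122.6 = 4527.8
C5: 1.4(1752) + 0.5(613) + 0.5(1360) + 0.5(568) + 0.7(970) = 2452.8 + 306.5 + 680.0 + 284.0 + 679.0 = 4402.3
C6: 1.35(1752) = 2365.2
The controlling combination is 4, giving 4527.8 plf.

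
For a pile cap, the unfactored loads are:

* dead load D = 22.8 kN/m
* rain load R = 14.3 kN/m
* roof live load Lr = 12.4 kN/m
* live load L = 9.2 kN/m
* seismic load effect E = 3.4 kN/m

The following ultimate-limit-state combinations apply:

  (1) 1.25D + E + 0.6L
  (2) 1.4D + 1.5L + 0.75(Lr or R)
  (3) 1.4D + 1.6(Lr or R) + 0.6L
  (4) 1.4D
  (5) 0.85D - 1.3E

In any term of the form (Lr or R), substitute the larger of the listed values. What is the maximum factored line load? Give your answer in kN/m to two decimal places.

(Lr or R) → R = 14.3 kN/m.
(1) 1.25(22.8) + 1.0(3.4) + 0.6(9.2) = 28.50 + 3.40 + 5.52 = 37.42
(2) 1.4(22.8) + 1.5(9.2) + 0.75(14.3) = 31.92 + 13.80 + 10.73 = 56.45
(3) 1.4(22.8) + 1.6(14.3) + 0.6(9.2) = 31.92 + 22.88 + 5.52 = 60.32
(4) 1.4(22.8) = 31.92
(5) 0.85(22.8) - 1.3(3.4) = 19.38 - 4.42 = 14.96
Combination 3 governs: w_u = 60.32 kN/m.

60.32 kN/m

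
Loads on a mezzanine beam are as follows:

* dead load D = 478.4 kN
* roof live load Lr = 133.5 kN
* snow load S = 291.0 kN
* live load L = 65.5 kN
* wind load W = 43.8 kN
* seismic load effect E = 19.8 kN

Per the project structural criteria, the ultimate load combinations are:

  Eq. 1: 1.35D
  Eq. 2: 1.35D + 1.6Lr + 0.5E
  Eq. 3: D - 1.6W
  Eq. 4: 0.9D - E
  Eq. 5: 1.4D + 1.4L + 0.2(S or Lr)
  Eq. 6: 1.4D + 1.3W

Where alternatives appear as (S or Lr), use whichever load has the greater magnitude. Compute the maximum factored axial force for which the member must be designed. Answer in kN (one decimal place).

869.3 kN

(S or Lr) → S = 291.0 kN.
Eq. 1: 1.35(478.4) = 645.8
Eq. 2: 1.35(478.4) + 1.6(133.5) + 0.5(19.8) = 869.3
Eq. 3: 1.0(478.4) - 1.6(43.8) = 408.3
Eq. 4: 0.9(478.4) - 1.0(19.8) = 410.8
Eq. 5: 1.4(478.4) + 1.4(65.5) + 0.2(291.0) = 819.7
Eq. 6: 1.4(478.4) + 1.3(43.8) = 726.7
Combination 2 governs: N_u = 869.3 kN.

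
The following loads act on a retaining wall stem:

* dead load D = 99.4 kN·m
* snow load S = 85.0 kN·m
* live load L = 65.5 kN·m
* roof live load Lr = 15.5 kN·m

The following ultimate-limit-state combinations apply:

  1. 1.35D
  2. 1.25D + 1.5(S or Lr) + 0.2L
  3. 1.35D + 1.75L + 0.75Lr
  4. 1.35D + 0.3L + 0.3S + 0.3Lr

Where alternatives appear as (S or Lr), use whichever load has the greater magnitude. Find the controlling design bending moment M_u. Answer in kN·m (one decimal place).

264.9 kN·m

(S or Lr) → S = 85.0 kN·m.
1. 1.35(99.4) = 134.2
2. 1.25(99.4) + 1.5(85.0) + 0.2(65.5) = 124.3 + 127.5 + 13.1 = 264.9
3. 1.35(99.4) + 1.75(65.5) + 0.75(15.5) = 134.2 + 114.6 + 11.6 = 260.4
4. 1.35(99.4) + 0.3(65.5) + 0.3(85.0) + 0.3(15.5) = 184.0
The controlling combination is 2, giving 264.9 kN·m.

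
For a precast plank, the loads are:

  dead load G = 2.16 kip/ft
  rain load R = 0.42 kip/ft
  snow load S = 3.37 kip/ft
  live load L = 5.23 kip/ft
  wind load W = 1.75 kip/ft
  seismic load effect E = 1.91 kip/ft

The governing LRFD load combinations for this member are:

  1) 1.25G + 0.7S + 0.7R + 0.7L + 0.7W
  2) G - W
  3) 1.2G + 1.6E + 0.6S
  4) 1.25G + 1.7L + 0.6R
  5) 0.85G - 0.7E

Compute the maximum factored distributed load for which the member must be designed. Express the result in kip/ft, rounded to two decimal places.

11.84 kip/ft

1) 1.25(2.16) + 0.7(3.37) + 0.7(0.42) + 0.7(5.23) + 0.7(1.75) = 2.70 + 2.36 + 0.29 + 3.66 + 1.23 = 10.24
2) 1.0(2.16) - 1.0(1.75) = 2.16 - 1.75 = 0.41
3) 1.2(2.16) + 1.6(1.91) + 0.6(3.37) = 2.59 + 3.06 + 2.02 = 7.67
4) 1.25(2.16) + 1.7(5.23) + 0.6(0.42) = 2.70 + 8.89 + 0.25 = 11.84
5) 0.85(2.16) - 0.7(1.91) = 1.84 - 1.34 = 0.50
The controlling combination is 4, giving 11.84 kip/ft.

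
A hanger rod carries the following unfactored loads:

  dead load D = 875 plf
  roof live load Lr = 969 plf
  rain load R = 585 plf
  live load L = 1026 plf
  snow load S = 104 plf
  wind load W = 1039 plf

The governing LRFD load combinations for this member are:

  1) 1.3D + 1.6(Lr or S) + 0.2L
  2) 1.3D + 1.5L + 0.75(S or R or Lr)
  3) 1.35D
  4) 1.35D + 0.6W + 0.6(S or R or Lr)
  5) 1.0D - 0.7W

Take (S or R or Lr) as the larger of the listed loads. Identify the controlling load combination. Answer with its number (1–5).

(Lr or S) → Lr = 969 plf; (S or R or Lr) → Lr = 969 plf.
1) 1.3(875) + 1.6(969) + 0.2(1026) = 1137.5 + 1550.4 + 205.2 = 2893.1
2) 1.3(875) + 1.5(1026) + 0.75(969) = 1137.5 + 1539.0 + 726.8 = 3403.3
3) 1.35(875) = 1181.3
4) 1.35(875) + 0.6(1039) + 0.6(969) = 1181.3 + 623.4 + 581.4 = 2386.1
5) 1.0(875) - 0.7(1039) = 875.0 - 727.3 = 147.7
The largest value is 3403.3 plf from combination 2.

Combination 2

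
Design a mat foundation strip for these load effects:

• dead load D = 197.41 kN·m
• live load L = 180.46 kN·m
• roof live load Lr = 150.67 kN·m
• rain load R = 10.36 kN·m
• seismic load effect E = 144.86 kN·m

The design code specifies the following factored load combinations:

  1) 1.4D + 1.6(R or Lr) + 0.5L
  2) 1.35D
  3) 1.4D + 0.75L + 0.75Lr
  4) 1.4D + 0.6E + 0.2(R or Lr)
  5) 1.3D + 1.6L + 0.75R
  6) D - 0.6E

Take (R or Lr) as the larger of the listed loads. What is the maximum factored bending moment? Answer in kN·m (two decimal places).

607.68 kN·m

(R or Lr) → Lr = 150.67 kN·m.
1) 1.4(197.41) + 1.6(150.67) + 0.5(180.46) = 607.68
2) 1.35(197.41) = 266.50
3) 1.4(197.41) + 0.75(180.46) + 0.75(150.67) = 276.37 + 135.35 + 113.00 = 524.72
4) 1.4(197.41) + 0.6(144.86) + 0.2(150.67) = 276.37 + 86.92 + 30.13 = 393.42
5) 1.3(197.41) + 1.6(180.46) + 0.75(10.36) = 256.63 + 288.74 + 7.77 = 553.14
6) 1.0(197.41) - 0.6(144.86) = 197.41 - 86.92 = 110.49
Maximum is from combination 1.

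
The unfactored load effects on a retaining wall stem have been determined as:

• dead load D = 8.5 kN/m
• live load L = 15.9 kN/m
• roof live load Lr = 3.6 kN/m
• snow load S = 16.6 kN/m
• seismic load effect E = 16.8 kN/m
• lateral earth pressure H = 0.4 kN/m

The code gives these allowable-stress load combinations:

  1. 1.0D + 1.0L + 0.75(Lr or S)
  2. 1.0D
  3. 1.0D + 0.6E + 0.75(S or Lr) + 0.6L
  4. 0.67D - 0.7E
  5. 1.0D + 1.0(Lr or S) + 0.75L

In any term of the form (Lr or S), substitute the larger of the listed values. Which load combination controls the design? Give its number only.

Combination 3

(Lr or S) → S = 16.6 kN/m; (S or Lr) → S = 16.6 kN/m.
1. 1.0(8.5) + 1.0(15.9) + 0.75(16.6) = 36.85
2. 1.0(8.5) = 8.50
3. 1.0(8.5) + 0.6(16.8) + 0.75(16.6) + 0.6(15.9) = 40.57
4. 0.67(8.5) - 0.7(16.8) = -6.07
5. 1.0(8.5) + 1.0(16.6) + 0.75(15.9) = 37.03
The largest value is 40.57 kN/m from combination 3.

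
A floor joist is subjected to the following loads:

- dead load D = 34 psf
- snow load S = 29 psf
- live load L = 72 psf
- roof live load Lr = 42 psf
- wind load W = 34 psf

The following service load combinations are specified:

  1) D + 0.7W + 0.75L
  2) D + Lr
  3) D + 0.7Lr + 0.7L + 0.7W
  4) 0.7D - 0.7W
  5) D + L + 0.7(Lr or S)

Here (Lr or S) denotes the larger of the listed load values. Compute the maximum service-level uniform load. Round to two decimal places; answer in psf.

(Lr or S) → Lr = 42 psf.
1) 1.0(34) + 0.7(34) + 0.75(72) = 34.00 + 23.80 + 54.00 = 111.80
2) 1.0(34) + 1.0(42) = 34.00 + 42.00 = 76.00
3) 1.0(34) + 0.7(42) + 0.7(72) + 0.7(34) = 34.00 + 29.40 + 50.40 + 23.80 = 137.60
4) 0.7(34) - 0.7(34) = 23.80 - 23.80 = 0.00
5) 1.0(34) + 1.0(72) + 0.7(42) = 34.00 + 72.00 + 29.40 = 135.40
The controlling combination is 3, giving 137.60 psf.

137.60 psf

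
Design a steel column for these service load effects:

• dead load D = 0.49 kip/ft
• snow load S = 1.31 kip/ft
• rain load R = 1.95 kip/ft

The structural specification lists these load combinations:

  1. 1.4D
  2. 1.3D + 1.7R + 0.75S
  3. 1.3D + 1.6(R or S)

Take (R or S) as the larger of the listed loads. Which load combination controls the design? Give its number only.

Combination 2

(R or S) → R = 1.95 kip/ft.
1. 1.4(0.49) = 0.69
2. 1.3(0.49) + 1.7(1.95) + 0.75(1.31) = 4.93
3. 1.3(0.49) + 1.6(1.95) = 0.64 + 3.12 = 3.76
The largest value is 4.93 kip/ft from combination 2.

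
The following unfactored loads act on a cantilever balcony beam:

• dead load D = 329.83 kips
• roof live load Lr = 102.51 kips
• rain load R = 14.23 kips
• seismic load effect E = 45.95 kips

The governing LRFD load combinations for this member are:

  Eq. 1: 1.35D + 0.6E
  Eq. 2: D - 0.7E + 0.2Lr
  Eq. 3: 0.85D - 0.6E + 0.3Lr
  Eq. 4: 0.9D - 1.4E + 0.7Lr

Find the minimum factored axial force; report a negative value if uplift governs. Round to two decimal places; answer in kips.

283.54 kips

Eq. 1: 1.35(329.83) + 0.6(45.95) = 472.84
Eq. 2: 1.0(329.83) - 0.7(45.95) + 0.2(102.51) = 318.17
Eq. 3: 0.85(329.83) - 0.6(45.95) + 0.3(102.51) = 283.54
Eq. 4: 0.9(329.83) - 1.4(45.95) + 0.7(102.51) = 304.27
Combination 3 gives the minimum: 283.54 kips.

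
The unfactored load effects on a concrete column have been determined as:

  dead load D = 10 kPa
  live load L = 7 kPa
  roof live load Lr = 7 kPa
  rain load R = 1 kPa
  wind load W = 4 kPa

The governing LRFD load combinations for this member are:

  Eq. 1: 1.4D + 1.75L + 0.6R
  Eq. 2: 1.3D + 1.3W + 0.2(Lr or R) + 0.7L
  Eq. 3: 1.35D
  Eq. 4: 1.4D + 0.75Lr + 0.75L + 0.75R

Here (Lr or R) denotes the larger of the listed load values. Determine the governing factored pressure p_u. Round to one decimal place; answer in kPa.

(Lr or R) → Lr = 7 kPa.
Eq. 1: 1.4(10) + 1.75(7) + 0.6(1) = 14.0 + 12.3 + 0.6 = 26.9
Eq. 2: 1.3(10) + 1.3(4) + 0.2(7) + 0.7(7) = 13.0 + 5.2 + 1.4 + 4.9 = 24.5
Eq. 3: 1.35(10) = 13.5
Eq. 4: 1.4(10) + 0.75(7) + 0.75(7) + 0.75(1) = 25.3
The controlling combination is 1, giving 26.9 kPa.

26.9 kPa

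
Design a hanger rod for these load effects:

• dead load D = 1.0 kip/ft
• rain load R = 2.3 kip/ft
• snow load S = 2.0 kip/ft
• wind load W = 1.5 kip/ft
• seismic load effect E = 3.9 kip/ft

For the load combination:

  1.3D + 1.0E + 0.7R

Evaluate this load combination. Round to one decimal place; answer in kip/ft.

6.8 kip/ft

1.3(1.0) + 1.0(3.9) + 0.7(2.3) = 1.3 + 3.9 + 1.6 = 6.8
w_u = 6.8 kip/ft.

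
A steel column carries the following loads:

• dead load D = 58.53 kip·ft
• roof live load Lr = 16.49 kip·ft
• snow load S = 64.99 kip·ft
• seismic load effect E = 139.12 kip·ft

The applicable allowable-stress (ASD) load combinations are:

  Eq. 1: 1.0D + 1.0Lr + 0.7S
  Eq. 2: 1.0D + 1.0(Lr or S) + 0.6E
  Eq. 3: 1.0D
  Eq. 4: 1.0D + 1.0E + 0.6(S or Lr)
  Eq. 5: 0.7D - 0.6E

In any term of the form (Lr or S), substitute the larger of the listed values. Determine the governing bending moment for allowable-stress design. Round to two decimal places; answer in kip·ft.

(Lr or S) → S = 64.99 kip·ft; (S or Lr) → S = 64.99 kip·ft.
Eq. 1: 1.0(58.53) + 1.0(16.49) + 0.7(64.99) = 58.53 + 16.49 + 45.49 = 120.51
Eq. 2: 1.0(58.53) + 1.0(64.99) + 0.6(139.12) = 58.53 + 64.99 + 83.47 = 206.99
Eq. 3: 1.0(58.53) = 58.53
Eq. 4: 1.0(58.53) + 1.0(139.12) + 0.6(64.99) = 58.53 + 139.12 + 38.99 = 236.64
Eq. 5: 0.7(58.53) - 0.6(139.12) = 40.97 - 83.47 = -42.50
Maximum is from combination 4.

236.64 kip·ft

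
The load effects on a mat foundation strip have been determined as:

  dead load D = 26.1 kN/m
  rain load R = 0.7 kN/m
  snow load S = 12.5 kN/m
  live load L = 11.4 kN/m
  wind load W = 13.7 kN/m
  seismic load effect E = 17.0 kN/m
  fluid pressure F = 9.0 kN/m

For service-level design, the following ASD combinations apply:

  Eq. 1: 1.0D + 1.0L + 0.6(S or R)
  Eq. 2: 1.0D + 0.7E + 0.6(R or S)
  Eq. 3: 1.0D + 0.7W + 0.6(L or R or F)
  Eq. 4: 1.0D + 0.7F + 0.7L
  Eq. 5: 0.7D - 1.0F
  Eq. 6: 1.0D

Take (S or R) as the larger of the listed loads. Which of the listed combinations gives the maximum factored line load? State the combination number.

Combination 2

(S or R) → S = 12.5 kN/m; (R or S) → S = 12.5 kN/m; (L or R or F) → L = 11.4 kN/m.
Eq. 1: 1.0(26.1) + 1.0(11.4) + 0.6(12.5) = 26.10 + 11.40 + 7.50 = 45.00
Eq. 2: 1.0(26.1) + 0.7(17.0) + 0.6(12.5) = 26.10 + 11.90 + 7.50 = 45.50
Eq. 3: 1.0(26.1) + 0.7(13.7) + 0.6(11.4) = 26.10 + 9.59 + 6.84 = 42.53
Eq. 4: 1.0(26.1) + 0.7(9.0) + 0.7(11.4) = 26.10 + 6.30 + 7.98 = 40.38
Eq. 5: 0.7(26.1) - 1.0(9.0) = 18.27 - 9.00 = 9.27
Eq. 6: 1.0(26.1) = 26.10
The largest value is 45.50 kN/m from combination 2.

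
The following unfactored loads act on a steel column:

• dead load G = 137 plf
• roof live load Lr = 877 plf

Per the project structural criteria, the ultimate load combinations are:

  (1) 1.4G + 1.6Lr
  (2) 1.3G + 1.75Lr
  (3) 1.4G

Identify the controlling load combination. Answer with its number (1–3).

(1) 1.4(137) + 1.6(877) = 191.80 + 1403.20 = 1595.00
(2) 1.3(137) + 1.75(877) = 178.10 + 1534.75 = 1712.85
(3) 1.4(137) = 191.80
The largest value is 1712.85 plf from combination 2.

Combination 2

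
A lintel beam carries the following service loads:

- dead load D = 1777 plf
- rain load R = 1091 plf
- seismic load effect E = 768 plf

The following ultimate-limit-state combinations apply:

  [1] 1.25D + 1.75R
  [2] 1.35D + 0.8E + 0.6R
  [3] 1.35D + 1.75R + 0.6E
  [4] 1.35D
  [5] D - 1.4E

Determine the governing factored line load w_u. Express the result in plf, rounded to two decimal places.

[1] 1.25(1777) + 1.75(1091) = 4130.50
[2] 1.35(1777) + 0.8(768) + 0.6(1091) = 3667.95
[3] 1.35(1777) + 1.75(1091) + 0.6(768) = 4769.00
[4] 1.35(1777) = 2398.95
[5] 1.0(1777) - 1.4(768) = 701.80
Maximum is from combination 3.

4769.00 plf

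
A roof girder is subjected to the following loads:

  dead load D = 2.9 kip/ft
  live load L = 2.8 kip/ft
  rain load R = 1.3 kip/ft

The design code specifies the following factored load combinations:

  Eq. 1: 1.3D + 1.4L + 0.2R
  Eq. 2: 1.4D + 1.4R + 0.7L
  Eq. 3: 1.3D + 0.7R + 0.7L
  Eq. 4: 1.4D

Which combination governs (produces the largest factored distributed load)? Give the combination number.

Eq. 1: 1.3(2.9) + 1.4(2.8) + 0.2(1.3) = 3.77 + 3.92 + 0.26 = 7.95
Eq. 2: 1.4(2.9) + 1.4(1.3) + 0.7(2.8) = 4.06 + 1.82 + 1.96 = 7.84
Eq. 3: 1.3(2.9) + 0.7(1.3) + 0.7(2.8) = 3.77 + 0.91 + 1.96 = 6.64
Eq. 4: 1.4(2.9) = 4.06
The largest value is 7.95 kip/ft from combination 1.

Combination 1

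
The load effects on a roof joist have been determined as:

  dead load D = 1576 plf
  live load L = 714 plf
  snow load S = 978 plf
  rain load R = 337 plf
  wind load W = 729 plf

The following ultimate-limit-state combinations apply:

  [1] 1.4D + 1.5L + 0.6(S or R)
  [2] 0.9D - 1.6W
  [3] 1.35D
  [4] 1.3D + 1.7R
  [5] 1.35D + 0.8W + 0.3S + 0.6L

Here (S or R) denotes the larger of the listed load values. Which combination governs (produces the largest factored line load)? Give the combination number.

(S or R) → S = 978 plf.
[1] 1.4(1576) + 1.5(714) + 0.6(978) = 2206.4 + 1071.0 + 586.8 = 3864.2
[2] 0.9(1576) - 1.6(729) = 1418.4 - 1166.4 = 252.0
[3] 1.35(1576) = 2127.6
[4] 1.3(1576) + 1.7(337) = 2048.8 + 572.9 = 2621.7
[5] 1.35(1576) + 0.8(729) + 0.3(978) + 0.6(714) = 2127.6 + 583.2 + 293.4 + 428.4 = 3432.6
The largest value is 3864.2 plf from combination 1.

Combination 1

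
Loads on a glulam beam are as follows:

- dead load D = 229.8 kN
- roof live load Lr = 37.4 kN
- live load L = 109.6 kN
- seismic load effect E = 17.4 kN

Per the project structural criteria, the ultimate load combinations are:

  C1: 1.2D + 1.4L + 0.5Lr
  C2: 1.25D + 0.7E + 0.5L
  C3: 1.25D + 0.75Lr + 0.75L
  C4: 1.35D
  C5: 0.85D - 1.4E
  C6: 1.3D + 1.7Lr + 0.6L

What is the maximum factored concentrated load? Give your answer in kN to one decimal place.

C1: 1.2(229.8) + 1.4(109.6) + 0.5(37.4) = 275.8 + 153.4 + 18.7 = 447.9
C2: 1.25(229.8) + 0.7(17.4) + 0.5(109.6) = 354.2
C3: 1.25(229.8) + 0.75(37.4) + 0.75(109.6) = 397.5
C4: 1.35(229.8) = 310.2
C5: 0.85(229.8) - 1.4(17.4) = 171.0
C6: 1.3(229.8) + 1.7(37.4) + 0.6(109.6) = 298.7 + 63.6 + 65.8 = 428.1
The controlling combination is 1, giving 447.9 kN.

447.9 kN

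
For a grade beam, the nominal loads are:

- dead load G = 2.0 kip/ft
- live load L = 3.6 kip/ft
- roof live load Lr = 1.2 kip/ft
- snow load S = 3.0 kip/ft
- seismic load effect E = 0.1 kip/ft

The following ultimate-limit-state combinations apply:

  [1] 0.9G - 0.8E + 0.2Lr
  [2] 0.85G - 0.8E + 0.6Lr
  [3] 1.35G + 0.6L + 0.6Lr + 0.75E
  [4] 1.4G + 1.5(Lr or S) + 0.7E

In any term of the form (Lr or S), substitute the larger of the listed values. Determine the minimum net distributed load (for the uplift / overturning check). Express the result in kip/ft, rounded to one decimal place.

2.0 kip/ft

(Lr or S) → S = 3.0 kip/ft.
[1] 0.9(2.0) - 0.8(0.1) + 0.2(1.2) = 2.0
[2] 0.85(2.0) - 0.8(0.1) + 0.6(1.2) = 1.7 - 0.1 + 0.7 = 2.3
[3] 1.35(2.0) + 0.6(3.6) + 0.6(1.2) + 0.75(0.1) = 2.7 + 2.2 + 0.7 + 0.1 = 5.7
[4] 1.4(2.0) + 1.5(3.0) + 0.7(0.1) = 2.8 + 4.5 + 0.1 = 7.4
Combination 1 gives the minimum: 2.0 kip/ft.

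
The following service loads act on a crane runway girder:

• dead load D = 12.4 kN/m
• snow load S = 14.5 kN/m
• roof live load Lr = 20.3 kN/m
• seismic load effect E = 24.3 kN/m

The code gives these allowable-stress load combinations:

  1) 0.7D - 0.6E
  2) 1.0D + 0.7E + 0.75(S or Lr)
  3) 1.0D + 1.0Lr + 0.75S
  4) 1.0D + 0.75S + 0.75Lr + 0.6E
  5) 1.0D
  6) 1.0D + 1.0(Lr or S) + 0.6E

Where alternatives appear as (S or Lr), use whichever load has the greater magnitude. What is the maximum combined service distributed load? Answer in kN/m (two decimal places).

53.08 kN/m

(S or Lr) → Lr = 20.3 kN/m; (Lr or S) → Lr = 20.3 kN/m.
1) 0.7(12.4) - 0.6(24.3) = 8.68 - 14.58 = -5.90
2) 1.0(12.4) + 0.7(24.3) + 0.75(20.3) = 12.40 + 17.01 + 15.23 = 44.64
3) 1.0(12.4) + 1.0(20.3) + 0.75(14.5) = 12.40 + 20.30 + 10.88 = 43.58
4) 1.0(12.4) + 0.75(14.5) + 0.75(20.3) + 0.6(24.3) = 53.08
5) 1.0(12.4) = 12.40
6) 1.0(12.4) + 1.0(20.3) + 0.6(24.3) = 12.40 + 20.30 + 14.58 = 47.28
Combination 4 governs: w = 53.08 kN/m.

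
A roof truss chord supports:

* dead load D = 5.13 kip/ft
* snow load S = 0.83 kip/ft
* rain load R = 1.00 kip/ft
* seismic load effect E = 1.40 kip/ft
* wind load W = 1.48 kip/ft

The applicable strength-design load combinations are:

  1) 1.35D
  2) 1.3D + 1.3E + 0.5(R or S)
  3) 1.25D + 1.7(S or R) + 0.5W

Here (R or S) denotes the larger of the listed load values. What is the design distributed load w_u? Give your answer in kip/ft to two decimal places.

(R or S) → R = 1.00 kip/ft; (S or R) → R = 1.00 kip/ft.
1) 1.35(5.13) = 6.93
2) 1.3(5.13) + 1.3(1.40) + 0.5(1.00) = 6.67 + 1.82 + 0.50 = 8.99
3) 1.25(5.13) + 1.7(1.00) + 0.5(1.48) = 6.41 + 1.70 + 0.74 = 8.85
Combination 2 governs: w_u = 8.99 kip/ft.

8.99 kip/ft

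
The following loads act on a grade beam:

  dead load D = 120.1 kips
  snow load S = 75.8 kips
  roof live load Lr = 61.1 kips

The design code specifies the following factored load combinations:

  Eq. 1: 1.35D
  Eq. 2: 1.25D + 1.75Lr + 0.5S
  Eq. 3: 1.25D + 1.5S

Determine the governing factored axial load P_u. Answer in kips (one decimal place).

295.0 kips

Eq. 1: 1.35(120.1) = 162.1
Eq. 2: 1.25(120.1) + 1.75(61.1) + 0.5(75.8) = 295.0
Eq. 3: 1.25(120.1) + 1.5(75.8) = 150.1 + 113.7 = 263.8
The controlling combination is 2, giving 295.0 kips.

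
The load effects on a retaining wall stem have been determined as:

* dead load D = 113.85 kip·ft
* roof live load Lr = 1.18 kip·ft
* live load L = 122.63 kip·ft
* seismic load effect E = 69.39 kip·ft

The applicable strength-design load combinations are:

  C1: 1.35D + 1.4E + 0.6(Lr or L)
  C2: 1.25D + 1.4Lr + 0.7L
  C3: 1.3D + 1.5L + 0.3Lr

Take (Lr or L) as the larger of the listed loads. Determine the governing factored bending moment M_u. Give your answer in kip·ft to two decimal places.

332.30 kip·ft

(Lr or L) → L = 122.63 kip·ft.
C1: 1.35(113.85) + 1.4(69.39) + 0.6(122.63) = 324.42
C2: 1.25(113.85) + 1.4(1.18) + 0.7(122.63) = 229.81
C3: 1.3(113.85) + 1.5(122.63) + 0.3(1.18) = 332.30
The controlling combination is 3, giving 332.30 kip·ft.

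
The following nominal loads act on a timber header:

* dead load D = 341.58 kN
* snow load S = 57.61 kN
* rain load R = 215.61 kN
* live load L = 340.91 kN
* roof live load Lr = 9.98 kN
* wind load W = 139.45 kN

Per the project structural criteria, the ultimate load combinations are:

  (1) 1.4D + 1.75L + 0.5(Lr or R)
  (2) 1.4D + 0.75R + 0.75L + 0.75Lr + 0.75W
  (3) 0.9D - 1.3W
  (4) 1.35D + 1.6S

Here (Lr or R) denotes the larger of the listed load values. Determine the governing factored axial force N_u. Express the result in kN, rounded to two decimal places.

(Lr or R) → R = 215.61 kN.
(1) 1.4(341.58) + 1.75(340.91) + 0.5(215.61) = 478.21 + 596.59 + 107.81 = 1182.61
(2) 1.4(341.58) + 0.75(215.61) + 0.75(340.91) + 0.75(9.98) + 0.75(139.45) = 1007.67
(3) 0.9(341.58) - 1.3(139.45) = 126.14
(4) 1.35(341.58) + 1.6(57.61) = 461.13 + 92.18 = 553.31
Combination 1 governs: N_u = 1182.61 kN.

1182.61 kN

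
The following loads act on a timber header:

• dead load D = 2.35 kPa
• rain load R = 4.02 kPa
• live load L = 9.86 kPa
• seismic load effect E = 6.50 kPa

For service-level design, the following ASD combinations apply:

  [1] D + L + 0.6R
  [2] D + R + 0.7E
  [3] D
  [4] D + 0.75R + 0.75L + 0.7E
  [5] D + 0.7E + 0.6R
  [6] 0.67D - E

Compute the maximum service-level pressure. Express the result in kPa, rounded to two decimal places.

[1] 1.0(2.35) + 1.0(9.86) + 0.6(4.02) = 14.62
[2] 1.0(2.35) + 1.0(4.02) + 0.7(6.50) = 10.92
[3] 1.0(2.35) = 2.35
[4] 1.0(2.35) + 0.75(4.02) + 0.75(9.86) + 0.7(6.50) = 17.31
[5] 1.0(2.35) + 0.7(6.50) + 0.6(4.02) = 9.31
[6] 0.67(2.35) - 1.0(6.50) = -4.93
Maximum is from combination 4.

17.31 kPa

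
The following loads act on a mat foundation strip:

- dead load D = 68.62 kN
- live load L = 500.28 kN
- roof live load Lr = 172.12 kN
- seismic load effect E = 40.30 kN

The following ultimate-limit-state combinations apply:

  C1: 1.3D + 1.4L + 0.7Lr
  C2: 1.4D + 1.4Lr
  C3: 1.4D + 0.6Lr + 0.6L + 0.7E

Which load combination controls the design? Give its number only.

C1: 1.3(68.62) + 1.4(500.28) + 0.7(172.12) = 89.21 + 700.39 + 120.48 = 910.08
C2: 1.4(68.62) + 1.4(172.12) = 96.07 + 240.97 = 337.04
C3: 1.4(68.62) + 0.6(172.12) + 0.6(500.28) + 0.7(40.30) = 96.07 + 103.27 + 300.17 + 28.21 = 527.72
The largest value is 910.08 kN from combination 1.

Combination 1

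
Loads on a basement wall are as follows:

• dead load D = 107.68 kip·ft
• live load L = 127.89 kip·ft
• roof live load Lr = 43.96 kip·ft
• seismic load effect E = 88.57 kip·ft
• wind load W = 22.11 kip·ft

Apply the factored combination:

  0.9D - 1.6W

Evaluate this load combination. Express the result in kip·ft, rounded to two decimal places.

61.54 kip·ft

0.9(107.68) - 1.6(22.11) = 61.54
M_u = 61.54 kip·ft.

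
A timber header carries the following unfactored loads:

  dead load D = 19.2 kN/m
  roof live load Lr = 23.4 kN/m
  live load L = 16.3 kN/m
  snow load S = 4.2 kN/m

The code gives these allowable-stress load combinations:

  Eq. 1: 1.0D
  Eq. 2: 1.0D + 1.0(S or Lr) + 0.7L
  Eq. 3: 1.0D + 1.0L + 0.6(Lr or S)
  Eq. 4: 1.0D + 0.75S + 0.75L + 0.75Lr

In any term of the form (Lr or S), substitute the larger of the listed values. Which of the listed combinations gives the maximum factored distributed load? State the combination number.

(S or Lr) → Lr = 23.4 kN/m; (Lr or S) → Lr = 23.4 kN/m.
Eq. 1: 1.0(19.2) = 19.20
Eq. 2: 1.0(19.2) + 1.0(23.4) + 0.7(16.3) = 54.01
Eq. 3: 1.0(19.2) + 1.0(16.3) + 0.6(23.4) = 49.54
Eq. 4: 1.0(19.2) + 0.75(4.2) + 0.75(16.3) + 0.75(23.4) = 52.13
The largest value is 54.01 kN/m from combination 2.

Combination 2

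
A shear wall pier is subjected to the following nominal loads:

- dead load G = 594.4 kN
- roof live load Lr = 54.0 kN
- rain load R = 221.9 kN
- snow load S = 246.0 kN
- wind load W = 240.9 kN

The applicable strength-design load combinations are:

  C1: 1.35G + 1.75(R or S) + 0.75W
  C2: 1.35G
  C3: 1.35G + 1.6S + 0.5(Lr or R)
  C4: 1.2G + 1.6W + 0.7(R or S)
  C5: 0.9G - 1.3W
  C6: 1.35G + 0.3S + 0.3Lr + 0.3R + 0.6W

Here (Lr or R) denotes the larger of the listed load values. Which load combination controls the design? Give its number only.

Combination 1

(R or S) → S = 246.0 kN; (Lr or R) → R = 221.9 kN.
C1: 1.35(594.4) + 1.75(246.0) + 0.75(240.9) = 802.44 + 430.50 + 180.68 = 1413.62
C2: 1.35(594.4) = 802.44
C3: 1.35(594.4) + 1.6(246.0) + 0.5(221.9) = 802.44 + 393.60 + 110.95 = 1306.99
C4: 1.2(594.4) + 1.6(240.9) + 0.7(246.0) = 713.28 + 385.44 + 172.20 = 1270.92
C5: 0.9(594.4) - 1.3(240.9) = 534.96 - 313.17 = 221.79
C6: 1.35(594.4) + 0.3(246.0) + 0.3(54.0) + 0.3(221.9) + 0.6(240.9) = 802.44 + 73.80 + 16.20 + 66.57 + 144.54 = 1103.55
The largest value is 1413.62 kN from combination 1.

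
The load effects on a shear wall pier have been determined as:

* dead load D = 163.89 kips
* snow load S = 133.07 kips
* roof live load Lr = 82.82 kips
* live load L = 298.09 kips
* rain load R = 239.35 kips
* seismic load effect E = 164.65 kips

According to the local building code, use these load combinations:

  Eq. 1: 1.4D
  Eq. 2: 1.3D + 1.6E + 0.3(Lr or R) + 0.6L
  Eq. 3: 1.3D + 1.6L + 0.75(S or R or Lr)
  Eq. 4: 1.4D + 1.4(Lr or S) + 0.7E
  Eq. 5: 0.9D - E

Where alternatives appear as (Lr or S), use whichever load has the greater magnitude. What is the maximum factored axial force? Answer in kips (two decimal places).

(Lr or R) → R = 239.35 kips; (S or R or Lr) → R = 239.35 kips; (Lr or S) → S = 133.07 kips.
Eq. 1: 1.4(163.89) = 229.45
Eq. 2: 1.3(163.89) + 1.6(164.65) + 0.3(239.35) + 0.6(298.09) = 727.16
Eq. 3: 1.3(163.89) + 1.6(298.09) + 0.75(239.35) = 869.51
Eq. 4: 1.4(163.89) + 1.4(133.07) + 0.7(164.65) = 531.00
Eq. 5: 0.9(163.89) - 1.0(164.65) = -17.15
Maximum is from combination 3.

869.51 kips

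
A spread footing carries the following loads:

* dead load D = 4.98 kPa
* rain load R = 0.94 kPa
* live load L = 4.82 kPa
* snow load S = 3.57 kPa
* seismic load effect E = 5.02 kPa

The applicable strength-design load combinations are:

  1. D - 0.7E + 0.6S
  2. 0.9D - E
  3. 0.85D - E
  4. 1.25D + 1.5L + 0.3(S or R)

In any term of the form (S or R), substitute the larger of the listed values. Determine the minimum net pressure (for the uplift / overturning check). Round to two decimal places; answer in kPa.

(S or R) → S = 3.57 kPa.
1. 1.0(4.98) - 0.7(5.02) + 0.6(3.57) = 4.98 - 3.51 + 2.14 = 3.61
2. 0.9(4.98) - 1.0(5.02) = 4.48 - 5.02 = -0.54
3. 0.85(4.98) - 1.0(5.02) = 4.23 - 5.02 = -0.79
4. 1.25(4.98) + 1.5(4.82) + 0.3(3.57) = 6.23 + 7.23 + 1.07 = 14.53
Combination 3 gives the minimum: -0.79 kPa.

-0.79 kPa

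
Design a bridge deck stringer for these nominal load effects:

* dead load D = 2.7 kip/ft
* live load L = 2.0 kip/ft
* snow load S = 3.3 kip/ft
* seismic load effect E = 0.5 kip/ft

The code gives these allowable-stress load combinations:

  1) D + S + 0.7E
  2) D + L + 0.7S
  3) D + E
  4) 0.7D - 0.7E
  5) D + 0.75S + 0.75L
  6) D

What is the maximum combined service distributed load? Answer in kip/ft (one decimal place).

7.0 kip/ft

1) 1.0(2.7) + 1.0(3.3) + 0.7(0.5) = 2.7 + 3.3 + 0.4 = 6.4
2) 1.0(2.7) + 1.0(2.0) + 0.7(3.3) = 2.7 + 2.0 + 2.3 = 7.0
3) 1.0(2.7) + 1.0(0.5) = 2.7 + 0.5 = 3.2
4) 0.7(2.7) - 0.7(0.5) = 1.9 - 0.4 = 1.5
5) 1.0(2.7) + 0.75(3.3) + 0.75(2.0) = 2.7 + 2.5 + 1.5 = 6.7
6) 1.0(2.7) = 2.7
Maximum is from combination 2.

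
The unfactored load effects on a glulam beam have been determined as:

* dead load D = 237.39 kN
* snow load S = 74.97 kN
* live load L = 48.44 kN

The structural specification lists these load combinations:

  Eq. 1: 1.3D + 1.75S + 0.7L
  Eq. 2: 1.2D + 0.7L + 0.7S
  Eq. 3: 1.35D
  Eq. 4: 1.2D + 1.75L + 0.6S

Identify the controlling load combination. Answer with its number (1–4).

Eq. 1: 1.3(237.39) + 1.75(74.97) + 0.7(48.44) = 473.71
Eq. 2: 1.2(237.39) + 0.7(48.44) + 0.7(74.97) = 371.26
Eq. 3: 1.35(237.39) = 320.48
Eq. 4: 1.2(237.39) + 1.75(48.44) + 0.6(74.97) = 414.62
The largest value is 473.71 kN from combination 1.

Combination 1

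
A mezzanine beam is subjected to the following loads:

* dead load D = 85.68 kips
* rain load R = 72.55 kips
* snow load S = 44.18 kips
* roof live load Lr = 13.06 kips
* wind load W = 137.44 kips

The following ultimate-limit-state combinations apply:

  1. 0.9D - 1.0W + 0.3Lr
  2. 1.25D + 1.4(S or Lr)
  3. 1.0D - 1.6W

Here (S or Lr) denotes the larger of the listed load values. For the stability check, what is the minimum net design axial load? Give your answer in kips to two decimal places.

(S or Lr) → S = 44.18 kips.
1. 0.9(85.68) - 1.0(137.44) + 0.3(13.06) = 77.11 - 137.44 + 3.92 = -56.41
2. 1.25(85.68) + 1.4(44.18) = 107.10 + 61.85 = 168.95
3. 1.0(85.68) - 1.6(137.44) = 85.68 - 219.90 = -134.22
Combination 3 gives the minimum: -134.22 kips.

-134.22 kips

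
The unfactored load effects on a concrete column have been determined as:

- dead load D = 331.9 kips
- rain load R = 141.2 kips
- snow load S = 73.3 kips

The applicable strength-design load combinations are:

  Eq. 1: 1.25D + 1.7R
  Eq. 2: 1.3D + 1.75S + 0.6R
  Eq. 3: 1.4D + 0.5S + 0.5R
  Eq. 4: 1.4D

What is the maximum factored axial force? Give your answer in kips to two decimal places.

654.92 kips

Eq. 1: 1.25(331.9) + 1.7(141.2) = 414.88 + 240.04 = 654.92
Eq. 2: 1.3(331.9) + 1.75(73.3) + 0.6(141.2) = 431.47 + 128.28 + 84.72 = 644.47
Eq. 3: 1.4(331.9) + 0.5(73.3) + 0.5(141.2) = 464.66 + 36.65 + 70.60 = 571.91
Eq. 4: 1.4(331.9) = 464.66
Maximum is from combination 1.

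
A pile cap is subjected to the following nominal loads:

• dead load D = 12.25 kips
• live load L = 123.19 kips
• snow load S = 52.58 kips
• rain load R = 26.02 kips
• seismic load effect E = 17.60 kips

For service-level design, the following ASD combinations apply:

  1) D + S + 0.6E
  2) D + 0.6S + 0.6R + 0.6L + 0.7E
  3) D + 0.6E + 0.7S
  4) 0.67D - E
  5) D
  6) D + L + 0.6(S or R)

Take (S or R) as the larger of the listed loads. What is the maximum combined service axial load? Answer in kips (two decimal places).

(S or R) → S = 52.58 kips.
1) 1.0(12.25) + 1.0(52.58) + 0.6(17.60) = 12.25 + 52.58 + 10.56 = 75.39
2) 1.0(12.25) + 0.6(52.58) + 0.6(26.02) + 0.6(123.19) + 0.7(17.60) = 12.25 + 31.55 + 15.61 + 73.91 + 12.32 = 145.64
3) 1.0(12.25) + 0.6(17.60) + 0.7(52.58) = 12.25 + 10.56 + 36.81 = 59.62
4) 0.67(12.25) - 1.0(17.60) = 8.21 - 17.60 = -9.39
5) 1.0(12.25) = 12.25
6) 1.0(12.25) + 1.0(123.19) + 0.6(52.58) = 12.25 + 123.19 + 31.55 = 166.99
Maximum is from combination 6.

166.99 kips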